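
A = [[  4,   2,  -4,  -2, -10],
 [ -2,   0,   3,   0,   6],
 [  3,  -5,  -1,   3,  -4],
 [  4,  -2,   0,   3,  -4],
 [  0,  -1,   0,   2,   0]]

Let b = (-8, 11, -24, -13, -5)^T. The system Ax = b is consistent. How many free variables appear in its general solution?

Row reduce the augmented matrix [A | b].
R2 ← R2 + (1/2)·R1: [0, 1, 1, -1, 1, 7]
R3 ← R3 − (3/4)·R1: [0, -13/2, 2, 9/2, 7/2, -18]
R4 ← R4 − R1: [0, -4, 4, 5, 6, -5]
R3 ← R3 + (13/2)·R2: [0, 0, 17/2, -2, 10, 55/2]
R4 ← R4 + (4)·R2: [0, 0, 8, 1, 10, 23]
R5 ← R5 + R2: [0, 0, 1, 1, 1, 2]
R4 ← R4 − (16/17)·R3: [0, 0, 0, 49/17, 10/17, -49/17]
R5 ← R5 − (2/17)·R3: [0, 0, 0, 21/17, -3/17, -21/17]
R5 ← R5 − (3/7)·R4: [0, 0, 0, 0, -3/7, 0]
The echelon form has 5 nonzero rows, and every pivot lies in the first 5 columns, so rank(A) = rank([A|b]) = 5.
The system is consistent.
Free variables = (unknowns) − (rank) = 5 − 5 = 0.

0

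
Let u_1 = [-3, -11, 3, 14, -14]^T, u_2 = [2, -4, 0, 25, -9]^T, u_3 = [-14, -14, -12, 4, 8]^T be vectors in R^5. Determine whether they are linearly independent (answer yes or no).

Form the matrix with these vectors as rows and row reduce.
R2 ← R2 + (2/3)·R1: [0, -34/3, 2, 103/3, -55/3]
R3 ← R3 − (14/3)·R1: [0, 112/3, -26, -184/3, 220/3]
R3 ← R3 + (56/17)·R2: [0, 0, -330/17, 880/17, 220/17]
3 nonzero rows, so the 3 vectors span a space of dimension 3.
Since 3 = 3, the vectors are linearly independent.

yes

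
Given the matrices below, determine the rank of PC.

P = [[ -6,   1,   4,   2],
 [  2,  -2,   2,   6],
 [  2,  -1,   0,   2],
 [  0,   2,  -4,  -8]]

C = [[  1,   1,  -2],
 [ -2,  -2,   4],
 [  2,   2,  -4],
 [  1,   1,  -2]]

1

First compute PC:
[[  2,   2,  -4],
 [ 16,  16, -32],
 [  6,   6, -12],
 [-20, -20,  40]]
Now row reduce the product.
R2 ← R2 − (8)·R1: [0, 0, 0]
R3 ← R3 − (3)·R1: [0, 0, 0]
R4 ← R4 + (10)·R1: [0, 0, 0]
1 nonzero row, so rank(PC) = 1.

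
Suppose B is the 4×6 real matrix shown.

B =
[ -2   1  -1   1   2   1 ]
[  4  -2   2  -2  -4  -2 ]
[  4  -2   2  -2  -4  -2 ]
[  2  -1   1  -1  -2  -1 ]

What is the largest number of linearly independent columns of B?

1

Row reduce to echelon form.
R2 ← R2 + (2)·R1: [0, 0, 0, 0, 0, 0]
R3 ← R3 + (2)·R1: [0, 0, 0, 0, 0, 0]
R4 ← R4 + R1: [0, 0, 0, 0, 0, 0]
Echelon form has 1 nonzero row, so rank(B) = 1.
The rank gives the maximum number of linearly independent columns: 1.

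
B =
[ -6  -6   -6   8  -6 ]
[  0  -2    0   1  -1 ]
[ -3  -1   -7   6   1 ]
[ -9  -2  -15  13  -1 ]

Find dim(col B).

3

Row reduce to echelon form.
R3 ← R3 − (1/2)·R1: [0, 2, -4, 2, 4]
R4 ← R4 − (3/2)·R1: [0, 7, -6, 1, 8]
R3 ← R3 + R2: [0, 0, -4, 3, 3]
R4 ← R4 + (7/2)·R2: [0, 0, -6, 9/2, 9/2]
R4 ← R4 − (3/2)·R3: [0, 0, 0, 0, 0]
Echelon form has 3 nonzero rows, so rank(B) = 3.
The column space has dimension equal to the rank: 3.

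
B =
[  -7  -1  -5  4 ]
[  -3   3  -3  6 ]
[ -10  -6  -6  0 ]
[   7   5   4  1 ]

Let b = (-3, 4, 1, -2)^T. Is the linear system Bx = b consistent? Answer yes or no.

no

Row reduce the augmented matrix [B | b].
R2 ← R2 − (3/7)·R1: [0, 24/7, -6/7, 30/7, 37/7]
R3 ← R3 − (10/7)·R1: [0, -32/7, 8/7, -40/7, 37/7]
R4 ← R4 + R1: [0, 4, -1, 5, -5]
R3 ← R3 + (4/3)·R2: [0, 0, 0, 0, 37/3]
R4 ← R4 − (7/6)·R2: [0, 0, 0, 0, -67/6]
R4 ← R4 + (67/74)·R3: [0, 0, 0, 0, 0]
The echelon form has 3 nonzero rows; the last pivot sits in the augmented column, so rank(B) = 2 but rank([B|b]) = 3.
Since the ranks differ, the system is inconsistent.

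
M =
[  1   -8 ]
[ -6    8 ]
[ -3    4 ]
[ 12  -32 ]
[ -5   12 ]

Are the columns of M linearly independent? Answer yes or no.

yes

Row reduce M to echelon form.
R2 ← R2 + (6)·R1: [0, -40]
R3 ← R3 + (3)·R1: [0, -20]
R4 ← R4 − (12)·R1: [0, 64]
R5 ← R5 + (5)·R1: [0, -28]
R3 ← R3 − (1/2)·R2: [0, 0]
R4 ← R4 + (8/5)·R2: [0, 0]
R5 ← R5 − (7/10)·R2: [0, 0]
2 pivots among 2 columns.
Every column is a pivot column, so the columns are linearly independent.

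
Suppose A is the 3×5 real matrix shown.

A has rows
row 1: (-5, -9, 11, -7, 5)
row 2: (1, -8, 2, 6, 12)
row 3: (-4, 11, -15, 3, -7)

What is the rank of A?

Row reduce to echelon form.
R2 ← R2 + (1/5)·R1: [0, -49/5, 21/5, 23/5, 13]
R3 ← R3 − (4/5)·R1: [0, 91/5, -119/5, 43/5, -11]
R3 ← R3 + (13/7)·R2: [0, 0, -16, 120/7, 92/7]
Echelon form has 3 nonzero rows, so rank(A) = 3.

3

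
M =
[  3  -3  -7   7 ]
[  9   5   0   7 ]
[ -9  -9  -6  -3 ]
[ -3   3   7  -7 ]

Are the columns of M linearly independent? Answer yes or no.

no

Row reduce M to echelon form.
R2 ← R2 − (3)·R1: [0, 14, 21, -14]
R3 ← R3 + (3)·R1: [0, -18, -27, 18]
R4 ← R4 + R1: [0, 0, 0, 0]
R3 ← R3 + (9/7)·R2: [0, 0, 0, 0]
2 pivots among 4 columns.
Only 2 < 4 pivot columns, so the columns are linearly dependent.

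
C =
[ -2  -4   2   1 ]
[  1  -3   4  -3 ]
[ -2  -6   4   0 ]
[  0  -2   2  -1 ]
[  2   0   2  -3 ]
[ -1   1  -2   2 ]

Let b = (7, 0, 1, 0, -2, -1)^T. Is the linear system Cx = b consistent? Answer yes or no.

Row reduce the augmented matrix [C | b].
R2 ← R2 + (1/2)·R1: [0, -5, 5, -5/2, 7/2]
R3 ← R3 − R1: [0, -2, 2, -1, -6]
R5 ← R5 + R1: [0, -4, 4, -2, 5]
R6 ← R6 − (1/2)·R1: [0, 3, -3, 3/2, -9/2]
R3 ← R3 − (2/5)·R2: [0, 0, 0, 0, -37/5]
R4 ← R4 − (2/5)·R2: [0, 0, 0, 0, -7/5]
R5 ← R5 − (4/5)·R2: [0, 0, 0, 0, 11/5]
R6 ← R6 + (3/5)·R2: [0, 0, 0, 0, -12/5]
R4 ← R4 − (7/37)·R3: [0, 0, 0, 0, 0]
R5 ← R5 + (11/37)·R3: [0, 0, 0, 0, 0]
R6 ← R6 − (12/37)·R3: [0, 0, 0, 0, 0]
The echelon form has 3 nonzero rows; the last pivot sits in the augmented column, so rank(C) = 2 but rank([C|b]) = 3.
Since the ranks differ, the system is inconsistent.

no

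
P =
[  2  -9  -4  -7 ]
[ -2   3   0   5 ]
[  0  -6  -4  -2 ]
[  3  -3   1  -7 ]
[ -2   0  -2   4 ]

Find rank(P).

Row reduce to echelon form.
R2 ← R2 + R1: [0, -6, -4, -2]
R4 ← R4 − (3/2)·R1: [0, 21/2, 7, 7/2]
R5 ← R5 + R1: [0, -9, -6, -3]
R3 ← R3 − R2: [0, 0, 0, 0]
R4 ← R4 + (7/4)·R2: [0, 0, 0, 0]
R5 ← R5 − (3/2)·R2: [0, 0, 0, 0]
Echelon form has 2 nonzero rows, so rank(P) = 2.

2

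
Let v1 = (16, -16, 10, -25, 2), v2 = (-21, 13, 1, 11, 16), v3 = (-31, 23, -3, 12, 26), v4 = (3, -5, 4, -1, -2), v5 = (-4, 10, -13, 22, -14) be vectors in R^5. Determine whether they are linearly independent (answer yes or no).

Form the matrix with these vectors as rows and row reduce.
R2 ← R2 + (21/16)·R1: [0, -8, 113/8, -349/16, 149/8]
R3 ← R3 + (31/16)·R1: [0, -8, 131/8, -583/16, 239/8]
R4 ← R4 − (3/16)·R1: [0, -2, 17/8, 59/16, -19/8]
R5 ← R5 + (1/4)·R1: [0, 6, -21/2, 63/4, -27/2]
R3 ← R3 − R2: [0, 0, 9/4, -117/8, 45/4]
R4 ← R4 − (1/4)·R2: [0, 0, -45/32, 585/64, -225/32]
R5 ← R5 + (3/4)·R2: [0, 0, 3/32, -39/64, 15/32]
R4 ← R4 + (5/8)·R3: [0, 0, 0, 0, 0]
R5 ← R5 − (1/24)·R3: [0, 0, 0, 0, 0]
3 nonzero rows, so the 5 vectors span a space of dimension 3.
Since 3 < 5, the vectors are linearly dependent.

no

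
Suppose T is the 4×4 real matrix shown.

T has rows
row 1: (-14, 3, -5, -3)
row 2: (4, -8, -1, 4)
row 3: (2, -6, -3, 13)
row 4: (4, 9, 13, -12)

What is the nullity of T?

Row reduce to echelon form.
R2 ← R2 + (2/7)·R1: [0, -50/7, -17/7, 22/7]
R3 ← R3 + (1/7)·R1: [0, -39/7, -26/7, 88/7]
R4 ← R4 + (2/7)·R1: [0, 69/7, 81/7, -90/7]
R3 ← R3 − (39/50)·R2: [0, 0, -91/50, 253/25]
R4 ← R4 + (69/50)·R2: [0, 0, 411/50, -213/25]
R4 ← R4 + (411/91)·R3: [0, 0, 0, 3384/91]
4 nonzero rows, so rank(T) = 4.
T has 4 columns; by rank–nullity, nullity = 4 − 4 = 0.

0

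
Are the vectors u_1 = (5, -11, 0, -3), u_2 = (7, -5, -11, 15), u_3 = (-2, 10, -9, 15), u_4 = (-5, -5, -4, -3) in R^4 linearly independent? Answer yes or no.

no

Form the matrix with these vectors as rows and row reduce.
R2 ← R2 − (7/5)·R1: [0, 52/5, -11, 96/5]
R3 ← R3 + (2/5)·R1: [0, 28/5, -9, 69/5]
R4 ← R4 + R1: [0, -16, -4, -6]
R3 ← R3 − (7/13)·R2: [0, 0, -40/13, 45/13]
R4 ← R4 + (20/13)·R2: [0, 0, -272/13, 306/13]
R4 ← R4 − (34/5)·R3: [0, 0, 0, 0]
3 nonzero rows, so the 4 vectors span a space of dimension 3.
Since 3 < 4, the vectors are linearly dependent.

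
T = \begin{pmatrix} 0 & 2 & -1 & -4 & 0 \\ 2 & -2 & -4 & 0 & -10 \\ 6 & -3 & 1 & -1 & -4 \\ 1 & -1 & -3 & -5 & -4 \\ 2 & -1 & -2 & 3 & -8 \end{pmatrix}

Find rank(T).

4

Row reduce to echelon form.
Swap R1 ↔ R2
R3 ← R3 − (3)·R1: [0, 3, 13, -1, 26]
R4 ← R4 − (1/2)·R1: [0, 0, -1, -5, 1]
R5 ← R5 − R1: [0, 1, 2, 3, 2]
R3 ← R3 − (3/2)·R2: [0, 0, 29/2, 5, 26]
R5 ← R5 − (1/2)·R2: [0, 0, 5/2, 5, 2]
R4 ← R4 + (2/29)·R3: [0, 0, 0, -135/29, 81/29]
R5 ← R5 − (5/29)·R3: [0, 0, 0, 120/29, -72/29]
R5 ← R5 + (8/9)·R4: [0, 0, 0, 0, 0]
Echelon form has 4 nonzero rows, so rank(T) = 4.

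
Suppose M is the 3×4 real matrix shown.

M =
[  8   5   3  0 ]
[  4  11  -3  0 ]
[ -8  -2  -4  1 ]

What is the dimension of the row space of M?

Row reduce to echelon form.
R2 ← R2 − (1/2)·R1: [0, 17/2, -9/2, 0]
R3 ← R3 + R1: [0, 3, -1, 1]
R3 ← R3 − (6/17)·R2: [0, 0, 10/17, 1]
Echelon form has 3 nonzero rows, so rank(M) = 3.
The row space has dimension equal to the rank: 3.

3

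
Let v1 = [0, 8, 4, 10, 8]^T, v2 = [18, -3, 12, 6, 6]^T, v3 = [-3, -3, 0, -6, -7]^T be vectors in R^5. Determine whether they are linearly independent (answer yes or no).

yes

Form the matrix with these vectors as rows and row reduce.
Swap R1 ↔ R2
R3 ← R3 + (1/6)·R1: [0, -7/2, 2, -5, -6]
R3 ← R3 + (7/16)·R2: [0, 0, 15/4, -5/8, -5/2]
3 nonzero rows, so the 3 vectors span a space of dimension 3.
Since 3 = 3, the vectors are linearly independent.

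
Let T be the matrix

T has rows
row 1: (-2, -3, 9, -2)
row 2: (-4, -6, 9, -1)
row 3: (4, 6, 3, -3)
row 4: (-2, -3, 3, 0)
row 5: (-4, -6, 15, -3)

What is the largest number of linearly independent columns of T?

2

Row reduce to echelon form.
R2 ← R2 − (2)·R1: [0, 0, -9, 3]
R3 ← R3 + (2)·R1: [0, 0, 21, -7]
R4 ← R4 − R1: [0, 0, -6, 2]
R5 ← R5 − (2)·R1: [0, 0, -3, 1]
R3 ← R3 + (7/3)·R2: [0, 0, 0, 0]
R4 ← R4 − (2/3)·R2: [0, 0, 0, 0]
R5 ← R5 − (1/3)·R2: [0, 0, 0, 0]
Echelon form has 2 nonzero rows, so rank(T) = 2.
The rank gives the maximum number of linearly independent columns: 2.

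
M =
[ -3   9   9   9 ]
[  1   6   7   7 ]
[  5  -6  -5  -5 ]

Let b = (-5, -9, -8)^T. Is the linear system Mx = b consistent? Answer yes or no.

no

Row reduce the augmented matrix [M | b].
R2 ← R2 + (1/3)·R1: [0, 9, 10, 10, -32/3]
R3 ← R3 + (5/3)·R1: [0, 9, 10, 10, -49/3]
R3 ← R3 − R2: [0, 0, 0, 0, -17/3]
The echelon form has 3 nonzero rows; the last pivot sits in the augmented column, so rank(M) = 2 but rank([M|b]) = 3.
Since the ranks differ, the system is inconsistent.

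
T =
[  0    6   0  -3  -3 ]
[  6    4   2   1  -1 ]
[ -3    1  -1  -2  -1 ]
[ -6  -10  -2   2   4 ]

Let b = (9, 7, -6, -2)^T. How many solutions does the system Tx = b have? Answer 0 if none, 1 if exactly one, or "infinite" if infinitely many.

0

Row reduce the augmented matrix [T | b].
Swap R1 ↔ R2
R3 ← R3 + (1/2)·R1: [0, 3, 0, -3/2, -3/2, -5/2]
R4 ← R4 + R1: [0, -6, 0, 3, 3, 5]
R3 ← R3 − (1/2)·R2: [0, 0, 0, 0, 0, -7]
R4 ← R4 + R2: [0, 0, 0, 0, 0, 14]
R4 ← R4 + (2)·R3: [0, 0, 0, 0, 0, 0]
The echelon form has 3 nonzero rows; the last pivot sits in the augmented column, so rank(T) = 2 but rank([T|b]) = 3.
Since the ranks differ, the system is inconsistent.
It has no solutions.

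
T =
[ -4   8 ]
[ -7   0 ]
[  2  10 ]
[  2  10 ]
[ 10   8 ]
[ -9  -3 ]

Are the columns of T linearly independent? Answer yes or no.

yes

Row reduce T to echelon form.
R2 ← R2 − (7/4)·R1: [0, -14]
R3 ← R3 + (1/2)·R1: [0, 14]
R4 ← R4 + (1/2)·R1: [0, 14]
R5 ← R5 + (5/2)·R1: [0, 28]
R6 ← R6 − (9/4)·R1: [0, -21]
R3 ← R3 + R2: [0, 0]
R4 ← R4 + R2: [0, 0]
R5 ← R5 + (2)·R2: [0, 0]
R6 ← R6 − (3/2)·R2: [0, 0]
2 pivots among 2 columns.
Every column is a pivot column, so the columns are linearly independent.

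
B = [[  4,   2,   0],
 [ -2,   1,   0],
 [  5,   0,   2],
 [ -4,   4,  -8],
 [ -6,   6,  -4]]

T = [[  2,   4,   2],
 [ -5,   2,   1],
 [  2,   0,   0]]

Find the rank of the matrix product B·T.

2

First compute BT:
[[ -2,  20,  10],
 [ -9,  -6,  -3],
 [ 14,  20,  10],
 [-44,  -8,  -4],
 [-50, -12,  -6]]
Now row reduce the product.
R2 ← R2 − (9/2)·R1: [0, -96, -48]
R3 ← R3 + (7)·R1: [0, 160, 80]
R4 ← R4 − (22)·R1: [0, -448, -224]
R5 ← R5 − (25)·R1: [0, -512, -256]
R3 ← R3 + (5/3)·R2: [0, 0, 0]
R4 ← R4 − (14/3)·R2: [0, 0, 0]
R5 ← R5 − (16/3)·R2: [0, 0, 0]
2 nonzero rows, so rank(BT) = 2.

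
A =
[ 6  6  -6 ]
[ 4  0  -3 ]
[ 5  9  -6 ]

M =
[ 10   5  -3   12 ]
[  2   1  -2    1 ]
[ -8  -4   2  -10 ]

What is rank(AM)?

2

First compute AM:
[[120,  60, -42, 138],
 [ 64,  32, -18,  78],
 [116,  58, -45, 129]]
Now row reduce the product.
R2 ← R2 − (8/15)·R1: [0, 0, 22/5, 22/5]
R3 ← R3 − (29/30)·R1: [0, 0, -22/5, -22/5]
R3 ← R3 + R2: [0, 0, 0, 0]
2 nonzero rows, so rank(AM) = 2.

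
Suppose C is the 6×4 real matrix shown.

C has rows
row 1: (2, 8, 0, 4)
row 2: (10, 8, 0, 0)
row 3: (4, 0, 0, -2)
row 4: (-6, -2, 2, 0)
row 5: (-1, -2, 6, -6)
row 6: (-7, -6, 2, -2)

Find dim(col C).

3

Row reduce to echelon form.
R2 ← R2 − (5)·R1: [0, -32, 0, -20]
R3 ← R3 − (2)·R1: [0, -16, 0, -10]
R4 ← R4 + (3)·R1: [0, 22, 2, 12]
R5 ← R5 + (1/2)·R1: [0, 2, 6, -4]
R6 ← R6 + (7/2)·R1: [0, 22, 2, 12]
R3 ← R3 − (1/2)·R2: [0, 0, 0, 0]
R4 ← R4 + (11/16)·R2: [0, 0, 2, -7/4]
R5 ← R5 + (1/16)·R2: [0, 0, 6, -21/4]
R6 ← R6 + (11/16)·R2: [0, 0, 2, -7/4]
Swap R3 ↔ R4
R5 ← R5 − (3)·R3: [0, 0, 0, 0]
R6 ← R6 − R3: [0, 0, 0, 0]
Echelon form has 3 nonzero rows, so rank(C) = 3.
The column space has dimension equal to the rank: 3.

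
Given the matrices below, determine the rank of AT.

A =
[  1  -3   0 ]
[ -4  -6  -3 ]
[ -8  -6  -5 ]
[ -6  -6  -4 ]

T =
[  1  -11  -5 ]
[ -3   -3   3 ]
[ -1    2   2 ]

First compute AT:
[[ 10,  -2, -14],
 [ 17,  56,  -4],
 [ 15,  96,  12],
 [ 16,  76,   4]]
Now row reduce the product.
R2 ← R2 − (17/10)·R1: [0, 297/5, 99/5]
R3 ← R3 − (3/2)·R1: [0, 99, 33]
R4 ← R4 − (8/5)·R1: [0, 396/5, 132/5]
R3 ← R3 − (5/3)·R2: [0, 0, 0]
R4 ← R4 − (4/3)·R2: [0, 0, 0]
2 nonzero rows, so rank(AT) = 2.

2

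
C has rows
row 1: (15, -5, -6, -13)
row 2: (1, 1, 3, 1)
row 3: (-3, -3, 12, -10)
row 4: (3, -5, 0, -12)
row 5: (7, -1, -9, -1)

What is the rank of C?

3

Row reduce to echelon form.
R2 ← R2 − (1/15)·R1: [0, 4/3, 17/5, 28/15]
R3 ← R3 + (1/5)·R1: [0, -4, 54/5, -63/5]
R4 ← R4 − (1/5)·R1: [0, -4, 6/5, -47/5]
R5 ← R5 − (7/15)·R1: [0, 4/3, -31/5, 76/15]
R3 ← R3 + (3)·R2: [0, 0, 21, -7]
R4 ← R4 + (3)·R2: [0, 0, 57/5, -19/5]
R5 ← R5 − R2: [0, 0, -48/5, 16/5]
R4 ← R4 − (19/35)·R3: [0, 0, 0, 0]
R5 ← R5 + (16/35)·R3: [0, 0, 0, 0]
Echelon form has 3 nonzero rows, so rank(C) = 3.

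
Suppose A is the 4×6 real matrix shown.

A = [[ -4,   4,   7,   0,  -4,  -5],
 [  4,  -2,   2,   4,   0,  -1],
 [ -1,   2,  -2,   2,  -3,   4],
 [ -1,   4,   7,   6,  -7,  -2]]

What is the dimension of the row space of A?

3

Row reduce to echelon form.
R2 ← R2 + R1: [0, 2, 9, 4, -4, -6]
R3 ← R3 − (1/4)·R1: [0, 1, -15/4, 2, -2, 21/4]
R4 ← R4 − (1/4)·R1: [0, 3, 21/4, 6, -6, -3/4]
R3 ← R3 − (1/2)·R2: [0, 0, -33/4, 0, 0, 33/4]
R4 ← R4 − (3/2)·R2: [0, 0, -33/4, 0, 0, 33/4]
R4 ← R4 − R3: [0, 0, 0, 0, 0, 0]
Echelon form has 3 nonzero rows, so rank(A) = 3.
The row space has dimension equal to the rank: 3.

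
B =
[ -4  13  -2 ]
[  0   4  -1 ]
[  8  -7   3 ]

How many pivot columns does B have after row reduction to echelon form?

Row reduce to echelon form.
R3 ← R3 + (2)·R1: [0, 19, -1]
R3 ← R3 − (19/4)·R2: [0, 0, 15/4]
Echelon form has 3 nonzero rows, so rank(B) = 3.
Each nonzero row contributes one pivot column: 3 pivot columns.

3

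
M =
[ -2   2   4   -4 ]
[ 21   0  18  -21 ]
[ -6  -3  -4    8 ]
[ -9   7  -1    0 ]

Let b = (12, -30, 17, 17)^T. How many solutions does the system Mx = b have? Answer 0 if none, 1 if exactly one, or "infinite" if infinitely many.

Row reduce the augmented matrix [M | b].
R2 ← R2 + (21/2)·R1: [0, 21, 60, -63, 96]
R3 ← R3 − (3)·R1: [0, -9, -16, 20, -19]
R4 ← R4 − (9/2)·R1: [0, -2, -19, 18, -37]
R3 ← R3 + (3/7)·R2: [0, 0, 68/7, -7, 155/7]
R4 ← R4 + (2/21)·R2: [0, 0, -93/7, 12, -195/7]
R4 ← R4 + (93/68)·R3: [0, 0, 0, 165/68, 165/68]
The echelon form has 4 nonzero rows, and every pivot lies in the first 4 columns, so rank(M) = rank([M|b]) = 4.
The system is consistent.
rank = 4 = number of unknowns, so the solution is unique.

1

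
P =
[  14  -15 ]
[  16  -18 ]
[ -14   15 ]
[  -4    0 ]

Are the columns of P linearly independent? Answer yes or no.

Row reduce P to echelon form.
R2 ← R2 − (8/7)·R1: [0, -6/7]
R3 ← R3 + R1: [0, 0]
R4 ← R4 + (2/7)·R1: [0, -30/7]
R4 ← R4 − (5)·R2: [0, 0]
2 pivots among 2 columns.
Every column is a pivot column, so the columns are linearly independent.

yes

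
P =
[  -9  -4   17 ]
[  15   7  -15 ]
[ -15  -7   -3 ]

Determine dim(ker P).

Row reduce to echelon form.
R2 ← R2 + (5/3)·R1: [0, 1/3, 40/3]
R3 ← R3 − (5/3)·R1: [0, -1/3, -94/3]
R3 ← R3 + R2: [0, 0, -18]
3 nonzero rows, so rank(P) = 3.
P has 3 columns; by rank–nullity, nullity = 3 − 3 = 0.

0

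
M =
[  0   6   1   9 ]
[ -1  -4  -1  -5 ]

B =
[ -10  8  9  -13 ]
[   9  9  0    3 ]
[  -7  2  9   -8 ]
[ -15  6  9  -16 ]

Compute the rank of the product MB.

First compute MB:
[[-88, 110,  90, -134],
 [ 56, -76, -63,  89]]
Now row reduce the product.
R2 ← R2 + (7/11)·R1: [0, -6, -63/11, 41/11]
2 nonzero rows, so rank(MB) = 2.

2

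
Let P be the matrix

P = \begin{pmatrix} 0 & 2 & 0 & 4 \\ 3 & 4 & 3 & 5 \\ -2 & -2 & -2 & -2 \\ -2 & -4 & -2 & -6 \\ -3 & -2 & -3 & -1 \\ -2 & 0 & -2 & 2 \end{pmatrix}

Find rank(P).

2

Row reduce to echelon form.
Swap R1 ↔ R2
R3 ← R3 + (2/3)·R1: [0, 2/3, 0, 4/3]
R4 ← R4 + (2/3)·R1: [0, -4/3, 0, -8/3]
R5 ← R5 + R1: [0, 2, 0, 4]
R6 ← R6 + (2/3)·R1: [0, 8/3, 0, 16/3]
R3 ← R3 − (1/3)·R2: [0, 0, 0, 0]
R4 ← R4 + (2/3)·R2: [0, 0, 0, 0]
R5 ← R5 − R2: [0, 0, 0, 0]
R6 ← R6 − (4/3)·R2: [0, 0, 0, 0]
Echelon form has 2 nonzero rows, so rank(P) = 2.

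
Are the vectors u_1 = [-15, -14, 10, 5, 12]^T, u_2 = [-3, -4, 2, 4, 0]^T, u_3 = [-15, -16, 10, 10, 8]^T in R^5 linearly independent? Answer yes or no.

Form the matrix with these vectors as rows and row reduce.
R2 ← R2 − (1/5)·R1: [0, -6/5, 0, 3, -12/5]
R3 ← R3 − R1: [0, -2, 0, 5, -4]
R3 ← R3 − (5/3)·R2: [0, 0, 0, 0, 0]
2 nonzero rows, so the 3 vectors span a space of dimension 2.
Since 2 < 3, the vectors are linearly dependent.

no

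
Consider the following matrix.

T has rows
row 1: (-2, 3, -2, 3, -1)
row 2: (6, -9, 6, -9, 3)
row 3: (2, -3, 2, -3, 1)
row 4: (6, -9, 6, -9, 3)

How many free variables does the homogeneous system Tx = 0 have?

Row reduce to echelon form.
R2 ← R2 + (3)·R1: [0, 0, 0, 0, 0]
R3 ← R3 + R1: [0, 0, 0, 0, 0]
R4 ← R4 + (3)·R1: [0, 0, 0, 0, 0]
1 nonzero row, so rank(T) = 1.
T has 5 columns; by rank–nullity, nullity = 5 − 1 = 4.

4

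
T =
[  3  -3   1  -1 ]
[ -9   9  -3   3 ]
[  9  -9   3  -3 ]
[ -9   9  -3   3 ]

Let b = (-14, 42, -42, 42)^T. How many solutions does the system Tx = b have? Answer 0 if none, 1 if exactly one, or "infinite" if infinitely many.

infinite

Row reduce the augmented matrix [T | b].
R2 ← R2 + (3)·R1: [0, 0, 0, 0, 0]
R3 ← R3 − (3)·R1: [0, 0, 0, 0, 0]
R4 ← R4 + (3)·R1: [0, 0, 0, 0, 0]
The echelon form has 1 nonzero rows, and every pivot lies in the first 4 columns, so rank(T) = rank([T|b]) = 1.
The system is consistent.
rank = 1 < 4 unknowns, so there are infinitely many solutions.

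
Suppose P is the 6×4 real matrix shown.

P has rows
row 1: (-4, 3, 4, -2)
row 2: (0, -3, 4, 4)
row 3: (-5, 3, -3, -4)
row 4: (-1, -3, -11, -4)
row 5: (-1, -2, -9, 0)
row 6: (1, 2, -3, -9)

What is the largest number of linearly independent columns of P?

4

Row reduce to echelon form.
R3 ← R3 − (5/4)·R1: [0, -3/4, -8, -3/2]
R4 ← R4 − (1/4)·R1: [0, -15/4, -12, -7/2]
R5 ← R5 − (1/4)·R1: [0, -11/4, -10, 1/2]
R6 ← R6 + (1/4)·R1: [0, 11/4, -2, -19/2]
R3 ← R3 − (1/4)·R2: [0, 0, -9, -5/2]
R4 ← R4 − (5/4)·R2: [0, 0, -17, -17/2]
R5 ← R5 − (11/12)·R2: [0, 0, -41/3, -19/6]
R6 ← R6 + (11/12)·R2: [0, 0, 5/3, -35/6]
R4 ← R4 − (17/9)·R3: [0, 0, 0, -34/9]
R5 ← R5 − (41/27)·R3: [0, 0, 0, 17/27]
R6 ← R6 + (5/27)·R3: [0, 0, 0, -170/27]
R5 ← R5 + (1/6)·R4: [0, 0, 0, 0]
R6 ← R6 − (5/3)·R4: [0, 0, 0, 0]
Echelon form has 4 nonzero rows, so rank(P) = 4.
The rank gives the maximum number of linearly independent columns: 4.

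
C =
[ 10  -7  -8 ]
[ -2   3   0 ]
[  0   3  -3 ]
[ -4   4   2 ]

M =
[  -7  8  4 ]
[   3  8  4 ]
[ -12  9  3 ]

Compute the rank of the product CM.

2

First compute CM:
[[  5, -48, -12],
 [ 23,   8,   4],
 [ 45,  -3,   3],
 [ 16,  18,   6]]
Now row reduce the product.
R2 ← R2 − (23/5)·R1: [0, 1144/5, 296/5]
R3 ← R3 − (9)·R1: [0, 429, 111]
R4 ← R4 − (16/5)·R1: [0, 858/5, 222/5]
R3 ← R3 − (15/8)·R2: [0, 0, 0]
R4 ← R4 − (3/4)·R2: [0, 0, 0]
2 nonzero rows, so rank(CM) = 2.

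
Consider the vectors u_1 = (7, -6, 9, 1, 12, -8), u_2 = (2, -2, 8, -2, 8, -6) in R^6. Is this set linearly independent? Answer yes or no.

Form the matrix with these vectors as rows and row reduce.
R2 ← R2 − (2/7)·R1: [0, -2/7, 38/7, -16/7, 32/7, -26/7]
2 nonzero rows, so the 2 vectors span a space of dimension 2.
Since 2 = 2, the vectors are linearly independent.

yes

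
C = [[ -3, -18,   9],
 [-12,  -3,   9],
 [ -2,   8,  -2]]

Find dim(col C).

3

Row reduce to echelon form.
R2 ← R2 − (4)·R1: [0, 69, -27]
R3 ← R3 − (2/3)·R1: [0, 20, -8]
R3 ← R3 − (20/69)·R2: [0, 0, -4/23]
Echelon form has 3 nonzero rows, so rank(C) = 3.
The column space has dimension equal to the rank: 3.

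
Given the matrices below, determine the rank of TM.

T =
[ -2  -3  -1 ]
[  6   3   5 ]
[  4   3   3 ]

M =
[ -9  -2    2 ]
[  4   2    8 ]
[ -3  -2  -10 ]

2

First compute TM:
[[  9,   0, -18],
 [-57, -16, -14],
 [-33,  -8,   2]]
Now row reduce the product.
R2 ← R2 + (19/3)·R1: [0, -16, -128]
R3 ← R3 + (11/3)·R1: [0, -8, -64]
R3 ← R3 − (1/2)·R2: [0, 0, 0]
2 nonzero rows, so rank(TM) = 2.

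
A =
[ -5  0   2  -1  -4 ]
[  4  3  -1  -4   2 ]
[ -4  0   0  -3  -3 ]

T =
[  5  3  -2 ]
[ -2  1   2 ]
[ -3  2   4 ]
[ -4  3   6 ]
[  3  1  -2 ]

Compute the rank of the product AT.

First compute AT:
[[-39, -18,  20],
 [ 39,   3, -34],
 [-17, -24,  -4]]
Now row reduce the product.
R2 ← R2 + R1: [0, -15, -14]
R3 ← R3 − (17/39)·R1: [0, -210/13, -496/39]
R3 ← R3 − (14/13)·R2: [0, 0, 92/39]
3 nonzero rows, so rank(AT) = 3.

3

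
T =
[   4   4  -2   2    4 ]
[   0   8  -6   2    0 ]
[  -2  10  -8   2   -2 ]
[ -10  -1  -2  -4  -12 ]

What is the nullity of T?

Row reduce to echelon form.
R3 ← R3 + (1/2)·R1: [0, 12, -9, 3, 0]
R4 ← R4 + (5/2)·R1: [0, 9, -7, 1, -2]
R3 ← R3 − (3/2)·R2: [0, 0, 0, 0, 0]
R4 ← R4 − (9/8)·R2: [0, 0, -1/4, -5/4, -2]
Swap R3 ↔ R4
3 nonzero rows, so rank(T) = 3.
T has 5 columns; by rank–nullity, nullity = 5 − 3 = 2.

2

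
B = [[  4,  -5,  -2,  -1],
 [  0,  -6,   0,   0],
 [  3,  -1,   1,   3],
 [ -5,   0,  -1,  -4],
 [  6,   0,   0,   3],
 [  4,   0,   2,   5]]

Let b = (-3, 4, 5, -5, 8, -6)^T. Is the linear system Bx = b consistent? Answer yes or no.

no

Row reduce the augmented matrix [B | b].
R3 ← R3 − (3/4)·R1: [0, 11/4, 5/2, 15/4, 29/4]
R4 ← R4 + (5/4)·R1: [0, -25/4, -7/2, -21/4, -35/4]
R5 ← R5 − (3/2)·R1: [0, 15/2, 3, 9/2, 25/2]
R6 ← R6 − R1: [0, 5, 4, 6, -3]
R3 ← R3 + (11/24)·R2: [0, 0, 5/2, 15/4, 109/12]
R4 ← R4 − (25/24)·R2: [0, 0, -7/2, -21/4, -155/12]
R5 ← R5 + (5/4)·R2: [0, 0, 3, 9/2, 35/2]
R6 ← R6 + (5/6)·R2: [0, 0, 4, 6, 1/3]
R4 ← R4 + (7/5)·R3: [0, 0, 0, 0, -1/5]
R5 ← R5 − (6/5)·R3: [0, 0, 0, 0, 33/5]
R6 ← R6 − (8/5)·R3: [0, 0, 0, 0, -71/5]
R5 ← R5 + (33)·R4: [0, 0, 0, 0, 0]
R6 ← R6 − (71)·R4: [0, 0, 0, 0, 0]
The echelon form has 4 nonzero rows; the last pivot sits in the augmented column, so rank(B) = 3 but rank([B|b]) = 4.
Since the ranks differ, the system is inconsistent.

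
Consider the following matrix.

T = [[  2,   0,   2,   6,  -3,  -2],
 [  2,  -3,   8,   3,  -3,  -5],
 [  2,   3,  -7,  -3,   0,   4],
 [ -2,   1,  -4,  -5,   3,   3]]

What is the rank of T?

3

Row reduce to echelon form.
R2 ← R2 − R1: [0, -3, 6, -3, 0, -3]
R3 ← R3 − R1: [0, 3, -9, -9, 3, 6]
R4 ← R4 + R1: [0, 1, -2, 1, 0, 1]
R3 ← R3 + R2: [0, 0, -3, -12, 3, 3]
R4 ← R4 + (1/3)·R2: [0, 0, 0, 0, 0, 0]
Echelon form has 3 nonzero rows, so rank(T) = 3.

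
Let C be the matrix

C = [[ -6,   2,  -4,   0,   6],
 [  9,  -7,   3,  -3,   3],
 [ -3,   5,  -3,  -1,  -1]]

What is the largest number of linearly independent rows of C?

3

Row reduce to echelon form.
R2 ← R2 + (3/2)·R1: [0, -4, -3, -3, 12]
R3 ← R3 − (1/2)·R1: [0, 4, -1, -1, -4]
R3 ← R3 + R2: [0, 0, -4, -4, 8]
Echelon form has 3 nonzero rows, so rank(C) = 3.
The rank gives the maximum number of linearly independent rows: 3.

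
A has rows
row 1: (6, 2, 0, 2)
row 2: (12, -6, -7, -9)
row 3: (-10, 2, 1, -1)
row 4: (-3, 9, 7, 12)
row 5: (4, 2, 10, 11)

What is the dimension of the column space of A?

Row reduce to echelon form.
R2 ← R2 − (2)·R1: [0, -10, -7, -13]
R3 ← R3 + (5/3)·R1: [0, 16/3, 1, 7/3]
R4 ← R4 + (1/2)·R1: [0, 10, 7, 13]
R5 ← R5 − (2/3)·R1: [0, 2/3, 10, 29/3]
R3 ← R3 + (8/15)·R2: [0, 0, -41/15, -23/5]
R4 ← R4 + R2: [0, 0, 0, 0]
R5 ← R5 + (1/15)·R2: [0, 0, 143/15, 44/5]
R5 ← R5 + (143/41)·R3: [0, 0, 0, -297/41]
Swap R4 ↔ R5
Echelon form has 4 nonzero rows, so rank(A) = 4.
The column space has dimension equal to the rank: 4.

4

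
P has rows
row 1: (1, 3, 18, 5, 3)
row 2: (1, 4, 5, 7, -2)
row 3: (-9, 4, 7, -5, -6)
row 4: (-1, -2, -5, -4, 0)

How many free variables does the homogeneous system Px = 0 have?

Row reduce to echelon form.
R2 ← R2 − R1: [0, 1, -13, 2, -5]
R3 ← R3 + (9)·R1: [0, 31, 169, 40, 21]
R4 ← R4 + R1: [0, 1, 13, 1, 3]
R3 ← R3 − (31)·R2: [0, 0, 572, -22, 176]
R4 ← R4 − R2: [0, 0, 26, -1, 8]
R4 ← R4 − (1/22)·R3: [0, 0, 0, 0, 0]
3 nonzero rows, so rank(P) = 3.
P has 5 columns; by rank–nullity, nullity = 5 − 3 = 2.

2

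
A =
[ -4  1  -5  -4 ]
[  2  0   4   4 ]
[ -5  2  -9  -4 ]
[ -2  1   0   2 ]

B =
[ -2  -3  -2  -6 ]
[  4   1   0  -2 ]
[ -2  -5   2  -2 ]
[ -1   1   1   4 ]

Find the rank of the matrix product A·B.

First compute AB:
[[ 26,  34,  -6,  16],
 [-16, -22,   8,  -4],
 [ 40,  58, -12,  28],
 [  6,   9,   6,  18]]
Now row reduce the product.
R2 ← R2 + (8/13)·R1: [0, -14/13, 56/13, 76/13]
R3 ← R3 − (20/13)·R1: [0, 74/13, -36/13, 44/13]
R4 ← R4 − (3/13)·R1: [0, 15/13, 96/13, 186/13]
R3 ← R3 + (37/7)·R2: [0, 0, 20, 240/7]
R4 ← R4 + (15/14)·R2: [0, 0, 12, 144/7]
R4 ← R4 − (3/5)·R3: [0, 0, 0, 0]
3 nonzero rows, so rank(AB) = 3.

3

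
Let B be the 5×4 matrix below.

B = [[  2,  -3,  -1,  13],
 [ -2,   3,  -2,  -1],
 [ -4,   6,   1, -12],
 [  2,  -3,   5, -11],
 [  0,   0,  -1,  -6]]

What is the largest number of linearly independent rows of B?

3

Row reduce to echelon form.
R2 ← R2 + R1: [0, 0, -3, 12]
R3 ← R3 + (2)·R1: [0, 0, -1, 14]
R4 ← R4 − R1: [0, 0, 6, -24]
R3 ← R3 − (1/3)·R2: [0, 0, 0, 10]
R4 ← R4 + (2)·R2: [0, 0, 0, 0]
R5 ← R5 − (1/3)·R2: [0, 0, 0, -10]
R5 ← R5 + R3: [0, 0, 0, 0]
Echelon form has 3 nonzero rows, so rank(B) = 3.
The rank gives the maximum number of linearly independent rows: 3.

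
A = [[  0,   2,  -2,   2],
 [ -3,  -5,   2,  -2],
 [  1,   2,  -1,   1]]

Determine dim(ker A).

Row reduce to echelon form.
Swap R1 ↔ R2
R3 ← R3 + (1/3)·R1: [0, 1/3, -1/3, 1/3]
R3 ← R3 − (1/6)·R2: [0, 0, 0, 0]
2 nonzero rows, so rank(A) = 2.
A has 4 columns; by rank–nullity, nullity = 4 − 2 = 2.

2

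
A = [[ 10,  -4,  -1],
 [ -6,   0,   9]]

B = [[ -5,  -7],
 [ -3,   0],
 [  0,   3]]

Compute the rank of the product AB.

First compute AB:
[[-38, -73],
 [ 30,  69]]
Now row reduce the product.
R2 ← R2 + (15/19)·R1: [0, 216/19]
2 nonzero rows, so rank(AB) = 2.

2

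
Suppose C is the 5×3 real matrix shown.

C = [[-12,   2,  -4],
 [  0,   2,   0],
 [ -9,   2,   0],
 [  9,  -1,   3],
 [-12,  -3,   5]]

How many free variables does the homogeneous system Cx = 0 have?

Row reduce to echelon form.
R3 ← R3 − (3/4)·R1: [0, 1/2, 3]
R4 ← R4 + (3/4)·R1: [0, 1/2, 0]
R5 ← R5 − R1: [0, -5, 9]
R3 ← R3 − (1/4)·R2: [0, 0, 3]
R4 ← R4 − (1/4)·R2: [0, 0, 0]
R5 ← R5 + (5/2)·R2: [0, 0, 9]
R5 ← R5 − (3)·R3: [0, 0, 0]
3 nonzero rows, so rank(C) = 3.
C has 3 columns; by rank–nullity, nullity = 3 − 3 = 0.

0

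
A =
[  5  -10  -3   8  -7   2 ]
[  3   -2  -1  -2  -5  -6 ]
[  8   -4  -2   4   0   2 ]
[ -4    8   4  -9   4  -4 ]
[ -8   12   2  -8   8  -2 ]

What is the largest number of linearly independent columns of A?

Row reduce to echelon form.
R2 ← R2 − (3/5)·R1: [0, 4, 4/5, -34/5, -4/5, -36/5]
R3 ← R3 − (8/5)·R1: [0, 12, 14/5, -44/5, 56/5, -6/5]
R4 ← R4 + (4/5)·R1: [0, 0, 8/5, -13/5, -8/5, -12/5]
R5 ← R5 + (8/5)·R1: [0, -4, -14/5, 24/5, -16/5, 6/5]
R3 ← R3 − (3)·R2: [0, 0, 2/5, 58/5, 68/5, 102/5]
R5 ← R5 + R2: [0, 0, -2, -2, -4, -6]
R4 ← R4 − (4)·R3: [0, 0, 0, -49, -56, -84]
R5 ← R5 + (5)·R3: [0, 0, 0, 56, 64, 96]
R5 ← R5 + (8/7)·R4: [0, 0, 0, 0, 0, 0]
Echelon form has 4 nonzero rows, so rank(A) = 4.
The rank gives the maximum number of linearly independent columns: 4.

4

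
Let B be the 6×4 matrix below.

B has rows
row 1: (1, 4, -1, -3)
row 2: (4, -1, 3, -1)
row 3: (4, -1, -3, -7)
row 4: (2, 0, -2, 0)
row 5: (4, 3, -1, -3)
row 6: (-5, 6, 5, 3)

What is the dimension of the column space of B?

4

Row reduce to echelon form.
R2 ← R2 − (4)·R1: [0, -17, 7, 11]
R3 ← R3 − (4)·R1: [0, -17, 1, 5]
R4 ← R4 − (2)·R1: [0, -8, 0, 6]
R5 ← R5 − (4)·R1: [0, -13, 3, 9]
R6 ← R6 + (5)·R1: [0, 26, 0, -12]
R3 ← R3 − R2: [0, 0, -6, -6]
R4 ← R4 − (8/17)·R2: [0, 0, -56/17, 14/17]
R5 ← R5 − (13/17)·R2: [0, 0, -40/17, 10/17]
R6 ← R6 + (26/17)·R2: [0, 0, 182/17, 82/17]
R4 ← R4 − (28/51)·R3: [0, 0, 0, 70/17]
R5 ← R5 − (20/51)·R3: [0, 0, 0, 50/17]
R6 ← R6 + (91/51)·R3: [0, 0, 0, -100/17]
R5 ← R5 − (5/7)·R4: [0, 0, 0, 0]
R6 ← R6 + (10/7)·R4: [0, 0, 0, 0]
Echelon form has 4 nonzero rows, so rank(B) = 4.
The column space has dimension equal to the rank: 4.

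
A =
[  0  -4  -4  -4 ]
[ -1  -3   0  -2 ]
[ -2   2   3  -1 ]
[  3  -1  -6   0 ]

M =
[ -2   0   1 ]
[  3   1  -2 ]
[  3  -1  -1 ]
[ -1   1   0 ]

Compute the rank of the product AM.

First compute AM:
[[-20,  -4,  12],
 [ -5,  -5,   5],
 [ 20,  -2,  -9],
 [-27,   5,  11]]
Now row reduce the product.
R2 ← R2 − (1/4)·R1: [0, -4, 2]
R3 ← R3 + R1: [0, -6, 3]
R4 ← R4 − (27/20)·R1: [0, 52/5, -26/5]
R3 ← R3 − (3/2)·R2: [0, 0, 0]
R4 ← R4 + (13/5)·R2: [0, 0, 0]
2 nonzero rows, so rank(AM) = 2.

2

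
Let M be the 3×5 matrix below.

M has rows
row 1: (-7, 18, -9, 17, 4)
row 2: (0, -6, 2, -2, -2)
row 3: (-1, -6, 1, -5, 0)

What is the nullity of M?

Row reduce to echelon form.
R3 ← R3 − (1/7)·R1: [0, -60/7, 16/7, -52/7, -4/7]
R3 ← R3 − (10/7)·R2: [0, 0, -4/7, -32/7, 16/7]
3 nonzero rows, so rank(M) = 3.
M has 5 columns; by rank–nullity, nullity = 5 − 3 = 2.

2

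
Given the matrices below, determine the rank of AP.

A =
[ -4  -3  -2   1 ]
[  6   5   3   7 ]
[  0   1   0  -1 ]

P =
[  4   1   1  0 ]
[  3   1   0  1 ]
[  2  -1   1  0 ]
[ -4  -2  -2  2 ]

First compute AP:
[[-33,  -7,  -8,  -1],
 [ 17,  -6,  -5,  19],
 [  7,   3,   2,  -1]]
Now row reduce the product.
R2 ← R2 + (17/33)·R1: [0, -317/33, -301/33, 610/33]
R3 ← R3 + (7/33)·R1: [0, 50/33, 10/33, -40/33]
R3 ← R3 + (50/317)·R2: [0, 0, -360/317, 540/317]
3 nonzero rows, so rank(AP) = 3.

3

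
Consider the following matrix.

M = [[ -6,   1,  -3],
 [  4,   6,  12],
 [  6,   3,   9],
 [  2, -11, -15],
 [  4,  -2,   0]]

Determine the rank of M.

2

Row reduce to echelon form.
R2 ← R2 + (2/3)·R1: [0, 20/3, 10]
R3 ← R3 + R1: [0, 4, 6]
R4 ← R4 + (1/3)·R1: [0, -32/3, -16]
R5 ← R5 + (2/3)·R1: [0, -4/3, -2]
R3 ← R3 − (3/5)·R2: [0, 0, 0]
R4 ← R4 + (8/5)·R2: [0, 0, 0]
R5 ← R5 + (1/5)·R2: [0, 0, 0]
Echelon form has 2 nonzero rows, so rank(M) = 2.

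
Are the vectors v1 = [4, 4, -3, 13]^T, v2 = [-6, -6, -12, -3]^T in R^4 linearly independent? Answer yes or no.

yes

Form the matrix with these vectors as rows and row reduce.
R2 ← R2 + (3/2)·R1: [0, 0, -33/2, 33/2]
2 nonzero rows, so the 2 vectors span a space of dimension 2.
Since 2 = 2, the vectors are linearly independent.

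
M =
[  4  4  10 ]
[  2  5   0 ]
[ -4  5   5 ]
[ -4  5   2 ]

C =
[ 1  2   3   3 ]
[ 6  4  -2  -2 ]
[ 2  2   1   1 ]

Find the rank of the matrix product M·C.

2

First compute MC:
[[ 48,  44,  14,  14],
 [ 32,  24,  -4,  -4],
 [ 36,  22, -17, -17],
 [ 30,  16, -20, -20]]
Now row reduce the product.
R2 ← R2 − (2/3)·R1: [0, -16/3, -40/3, -40/3]
R3 ← R3 − (3/4)·R1: [0, -11, -55/2, -55/2]
R4 ← R4 − (5/8)·R1: [0, -23/2, -115/4, -115/4]
R3 ← R3 − (33/16)·R2: [0, 0, 0, 0]
R4 ← R4 − (69/32)·R2: [0, 0, 0, 0]
2 nonzero rows, so rank(MC) = 2.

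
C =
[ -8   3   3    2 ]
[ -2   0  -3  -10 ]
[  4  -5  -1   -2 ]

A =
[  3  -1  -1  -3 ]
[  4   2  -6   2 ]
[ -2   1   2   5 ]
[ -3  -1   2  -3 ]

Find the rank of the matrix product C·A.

First compute CA:
[[-24,  15,   0,  39],
 [ 30,   9, -24,  21],
 [  0, -13,  20, -21]]
Now row reduce the product.
R2 ← R2 + (5/4)·R1: [0, 111/4, -24, 279/4]
R3 ← R3 + (52/111)·R2: [0, 0, 324/37, 432/37]
3 nonzero rows, so rank(CA) = 3.

3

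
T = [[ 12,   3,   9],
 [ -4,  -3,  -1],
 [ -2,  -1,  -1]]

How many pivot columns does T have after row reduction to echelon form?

2

Row reduce to echelon form.
R2 ← R2 + (1/3)·R1: [0, -2, 2]
R3 ← R3 + (1/6)·R1: [0, -1/2, 1/2]
R3 ← R3 − (1/4)·R2: [0, 0, 0]
Echelon form has 2 nonzero rows, so rank(T) = 2.
Each nonzero row contributes one pivot column: 2 pivot columns.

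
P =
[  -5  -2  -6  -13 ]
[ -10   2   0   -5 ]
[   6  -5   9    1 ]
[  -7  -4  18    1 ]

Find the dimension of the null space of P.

Row reduce to echelon form.
R2 ← R2 − (2)·R1: [0, 6, 12, 21]
R3 ← R3 + (6/5)·R1: [0, -37/5, 9/5, -73/5]
R4 ← R4 − (7/5)·R1: [0, -6/5, 132/5, 96/5]
R3 ← R3 + (37/30)·R2: [0, 0, 83/5, 113/10]
R4 ← R4 + (1/5)·R2: [0, 0, 144/5, 117/5]
R4 ← R4 − (144/83)·R3: [0, 0, 0, 315/83]
4 nonzero rows, so rank(P) = 4.
P has 4 columns; by rank–nullity, nullity = 4 − 4 = 0.

0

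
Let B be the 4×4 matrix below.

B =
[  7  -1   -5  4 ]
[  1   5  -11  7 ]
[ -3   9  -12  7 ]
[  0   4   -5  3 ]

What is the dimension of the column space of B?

3

Row reduce to echelon form.
R2 ← R2 − (1/7)·R1: [0, 36/7, -72/7, 45/7]
R3 ← R3 + (3/7)·R1: [0, 60/7, -99/7, 61/7]
R3 ← R3 − (5/3)·R2: [0, 0, 3, -2]
R4 ← R4 − (7/9)·R2: [0, 0, 3, -2]
R4 ← R4 − R3: [0, 0, 0, 0]
Echelon form has 3 nonzero rows, so rank(B) = 3.
The column space has dimension equal to the rank: 3.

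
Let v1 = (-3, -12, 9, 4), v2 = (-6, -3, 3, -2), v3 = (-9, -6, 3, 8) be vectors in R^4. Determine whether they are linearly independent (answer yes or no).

yes

Form the matrix with these vectors as rows and row reduce.
R2 ← R2 − (2)·R1: [0, 21, -15, -10]
R3 ← R3 − (3)·R1: [0, 30, -24, -4]
R3 ← R3 − (10/7)·R2: [0, 0, -18/7, 72/7]
3 nonzero rows, so the 3 vectors span a space of dimension 3.
Since 3 = 3, the vectors are linearly independent.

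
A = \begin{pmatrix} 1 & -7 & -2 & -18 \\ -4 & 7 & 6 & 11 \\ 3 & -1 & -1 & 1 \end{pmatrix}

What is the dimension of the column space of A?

3

Row reduce to echelon form.
R2 ← R2 + (4)·R1: [0, -21, -2, -61]
R3 ← R3 − (3)·R1: [0, 20, 5, 55]
R3 ← R3 + (20/21)·R2: [0, 0, 65/21, -65/21]
Echelon form has 3 nonzero rows, so rank(A) = 3.
The column space has dimension equal to the rank: 3.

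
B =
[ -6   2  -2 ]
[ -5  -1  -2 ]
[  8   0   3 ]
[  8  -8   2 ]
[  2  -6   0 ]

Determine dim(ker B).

Row reduce to echelon form.
R2 ← R2 − (5/6)·R1: [0, -8/3, -1/3]
R3 ← R3 + (4/3)·R1: [0, 8/3, 1/3]
R4 ← R4 + (4/3)·R1: [0, -16/3, -2/3]
R5 ← R5 + (1/3)·R1: [0, -16/3, -2/3]
R3 ← R3 + R2: [0, 0, 0]
R4 ← R4 − (2)·R2: [0, 0, 0]
R5 ← R5 − (2)·R2: [0, 0, 0]
2 nonzero rows, so rank(B) = 2.
B has 3 columns; by rank–nullity, nullity = 3 − 2 = 1.

1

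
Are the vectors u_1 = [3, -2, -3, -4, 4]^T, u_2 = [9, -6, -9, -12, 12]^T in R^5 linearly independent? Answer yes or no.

no

Form the matrix with these vectors as rows and row reduce.
R2 ← R2 − (3)·R1: [0, 0, 0, 0, 0]
1 nonzero row, so the 2 vectors span a space of dimension 1.
Since 1 < 2, the vectors are linearly dependent.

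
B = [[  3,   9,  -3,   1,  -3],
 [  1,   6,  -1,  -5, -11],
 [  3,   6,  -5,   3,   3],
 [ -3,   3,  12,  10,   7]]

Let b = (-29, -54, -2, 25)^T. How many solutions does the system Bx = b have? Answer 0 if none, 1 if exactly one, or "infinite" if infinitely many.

Row reduce the augmented matrix [B | b].
R2 ← R2 − (1/3)·R1: [0, 3, 0, -16/3, -10, -133/3]
R3 ← R3 − R1: [0, -3, -2, 2, 6, 27]
R4 ← R4 + R1: [0, 12, 9, 11, 4, -4]
R3 ← R3 + R2: [0, 0, -2, -10/3, -4, -52/3]
R4 ← R4 − (4)·R2: [0, 0, 9, 97/3, 44, 520/3]
R4 ← R4 + (9/2)·R3: [0, 0, 0, 52/3, 26, 286/3]
The echelon form has 4 nonzero rows, and every pivot lies in the first 5 columns, so rank(B) = rank([B|b]) = 4.
The system is consistent.
rank = 4 < 5 unknowns, so there are infinitely many solutions.

infinite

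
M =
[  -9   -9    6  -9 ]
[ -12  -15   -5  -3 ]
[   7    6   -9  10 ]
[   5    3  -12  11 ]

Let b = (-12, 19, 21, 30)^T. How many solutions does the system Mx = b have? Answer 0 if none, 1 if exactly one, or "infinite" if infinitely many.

infinite

Row reduce the augmented matrix [M | b].
R2 ← R2 − (4/3)·R1: [0, -3, -13, 9, 35]
R3 ← R3 + (7/9)·R1: [0, -1, -13/3, 3, 35/3]
R4 ← R4 + (5/9)·R1: [0, -2, -26/3, 6, 70/3]
R3 ← R3 − (1/3)·R2: [0, 0, 0, 0, 0]
R4 ← R4 − (2/3)·R2: [0, 0, 0, 0, 0]
The echelon form has 2 nonzero rows, and every pivot lies in the first 4 columns, so rank(M) = rank([M|b]) = 2.
The system is consistent.
rank = 2 < 4 unknowns, so there are infinitely many solutions.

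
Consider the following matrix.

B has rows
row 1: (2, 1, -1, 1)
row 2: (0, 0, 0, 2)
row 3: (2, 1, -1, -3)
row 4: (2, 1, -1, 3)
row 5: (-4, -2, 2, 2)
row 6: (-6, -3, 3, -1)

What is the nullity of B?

Row reduce to echelon form.
R3 ← R3 − R1: [0, 0, 0, -4]
R4 ← R4 − R1: [0, 0, 0, 2]
R5 ← R5 + (2)·R1: [0, 0, 0, 4]
R6 ← R6 + (3)·R1: [0, 0, 0, 2]
R3 ← R3 + (2)·R2: [0, 0, 0, 0]
R4 ← R4 − R2: [0, 0, 0, 0]
R5 ← R5 − (2)·R2: [0, 0, 0, 0]
R6 ← R6 − R2: [0, 0, 0, 0]
2 nonzero rows, so rank(B) = 2.
B has 4 columns; by rank–nullity, nullity = 4 − 2 = 2.

2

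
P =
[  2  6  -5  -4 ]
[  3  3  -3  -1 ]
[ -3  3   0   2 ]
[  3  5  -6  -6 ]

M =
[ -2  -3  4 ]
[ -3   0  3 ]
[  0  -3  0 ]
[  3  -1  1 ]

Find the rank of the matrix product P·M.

3

First compute PM:
[[-34,  13,  22],
 [-18,   1,  20],
 [  3,   7,  -1],
 [-39,  15,  21]]
Now row reduce the product.
R2 ← R2 − (9/17)·R1: [0, -100/17, 142/17]
R3 ← R3 + (3/34)·R1: [0, 277/34, 16/17]
R4 ← R4 − (39/34)·R1: [0, 3/34, -72/17]
R3 ← R3 + (277/200)·R2: [0, 0, 1251/100]
R4 ← R4 + (3/200)·R2: [0, 0, -411/100]
R4 ← R4 + (137/417)·R3: [0, 0, 0]
3 nonzero rows, so rank(PM) = 3.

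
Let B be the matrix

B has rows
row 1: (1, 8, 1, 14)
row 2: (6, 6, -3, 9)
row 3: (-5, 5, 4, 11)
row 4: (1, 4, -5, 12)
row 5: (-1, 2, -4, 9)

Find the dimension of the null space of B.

Row reduce to echelon form.
R2 ← R2 − (6)·R1: [0, -42, -9, -75]
R3 ← R3 + (5)·R1: [0, 45, 9, 81]
R4 ← R4 − R1: [0, -4, -6, -2]
R5 ← R5 + R1: [0, 10, -3, 23]
R3 ← R3 + (15/14)·R2: [0, 0, -9/14, 9/14]
R4 ← R4 − (2/21)·R2: [0, 0, -36/7, 36/7]
R5 ← R5 + (5/21)·R2: [0, 0, -36/7, 36/7]
R4 ← R4 − (8)·R3: [0, 0, 0, 0]
R5 ← R5 − (8)·R3: [0, 0, 0, 0]
3 nonzero rows, so rank(B) = 3.
B has 4 columns; by rank–nullity, nullity = 4 − 3 = 1.

1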